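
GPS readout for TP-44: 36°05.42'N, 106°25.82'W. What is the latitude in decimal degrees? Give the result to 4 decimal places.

36° + 5.42′/60 = 36 + 0.09033 = 36.0903°

36.0903°N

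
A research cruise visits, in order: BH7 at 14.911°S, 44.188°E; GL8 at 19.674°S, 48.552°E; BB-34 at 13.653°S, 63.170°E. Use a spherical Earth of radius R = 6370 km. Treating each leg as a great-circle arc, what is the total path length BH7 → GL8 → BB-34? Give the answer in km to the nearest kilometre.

2397 km

BH7→GL8: c = 0.110432 rad, d = 703.45 km
GL8→BB-34: c = 0.265870 rad, d = 1693.59 km
Total = 703.45 + 1693.59 = 2397.04 km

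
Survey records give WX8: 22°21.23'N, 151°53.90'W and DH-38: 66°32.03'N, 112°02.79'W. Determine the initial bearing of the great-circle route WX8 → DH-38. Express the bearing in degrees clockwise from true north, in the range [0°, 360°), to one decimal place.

19.2°

WX8: φ = +22.35383°, λ = -151.89833°
DH-38: φ = +66.53383°, λ = -112.04650°
Δλ = 39.8518°
y = sin Δλ · cos φ₂ = 0.255173
x = cos φ₁ sin φ₂ − sin φ₁ cos φ₂ cos Δλ = 0.732096
θ = atan2(y, x) = 19.2161° → 19.2161° (mod 360°)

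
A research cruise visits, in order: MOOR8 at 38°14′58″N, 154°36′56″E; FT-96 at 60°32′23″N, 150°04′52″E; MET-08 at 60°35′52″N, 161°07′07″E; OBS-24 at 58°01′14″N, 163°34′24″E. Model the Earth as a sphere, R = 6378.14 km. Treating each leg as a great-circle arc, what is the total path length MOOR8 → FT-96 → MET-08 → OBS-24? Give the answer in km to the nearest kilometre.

MOOR8: φ = +38.24944°, λ = +154.61556°
FT-96: φ = +60.53972°, λ = +150.08111°
MET-08: φ = +60.59778°, λ = +161.11861°
OBS-24: φ = +58.02056°, λ = +163.57333°
MOOR8→FT-96: c = 0.392214 rad, d = 2501.59 km
FT-96→MET-08: c = 0.094554 rad, d = 603.08 km
MET-08→OBS-24: c = 0.050006 rad, d = 318.95 km
Total = 2501.59 + 603.08 + 318.95 = 3423.62 km

3424 km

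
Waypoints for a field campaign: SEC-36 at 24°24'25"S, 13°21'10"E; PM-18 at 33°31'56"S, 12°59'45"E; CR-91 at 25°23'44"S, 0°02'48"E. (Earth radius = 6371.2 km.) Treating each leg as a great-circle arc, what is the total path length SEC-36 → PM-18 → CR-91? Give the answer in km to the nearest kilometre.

SEC-36: φ = -24.40694°, λ = +13.35278°
PM-18: φ = -33.53222°, λ = +12.99583°
CR-91: φ = -25.39556°, λ = +0.04667°
SEC-36→PM-18: c = 0.159359 rad, d = 1015.31 km
PM-18→CR-91: c = 0.242323 rad, d = 1543.89 km
Total = 1015.31 + 1543.89 = 2559.19 km

2559 km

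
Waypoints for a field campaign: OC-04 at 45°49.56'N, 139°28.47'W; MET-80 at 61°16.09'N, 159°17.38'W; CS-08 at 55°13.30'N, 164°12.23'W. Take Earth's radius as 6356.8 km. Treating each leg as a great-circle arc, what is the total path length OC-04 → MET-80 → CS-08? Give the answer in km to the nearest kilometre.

2865 km

OC-04: φ = +45.82600°, λ = -139.47450°
MET-80: φ = +61.26817°, λ = -159.28967°
CS-08: φ = +55.22167°, λ = -164.20383°
OC-04→MET-80: c = 0.336046 rad, d = 2136.18 km
MET-80→CS-08: c = 0.114703 rad, d = 729.14 km
Total = 2136.18 + 729.14 = 2865.32 km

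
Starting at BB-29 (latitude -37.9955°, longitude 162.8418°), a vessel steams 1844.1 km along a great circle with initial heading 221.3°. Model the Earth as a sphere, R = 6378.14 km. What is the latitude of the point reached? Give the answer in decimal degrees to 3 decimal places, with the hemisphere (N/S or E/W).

49.363°S

δ = d/R = 1844.1/6378.14 = 0.289128 rad
φ₂ = arcsin(sin φ₁ cos δ + cos φ₁ sin δ cos θ)
   = arcsin(-0.61560·0.95849 + 0.78806·0.28512·-0.75126) = -49.36278°
λ₂ = λ₁ + atan2(sin θ sin δ cos φ₁, cos δ − sin φ₁ sin φ₂) = 146.04726°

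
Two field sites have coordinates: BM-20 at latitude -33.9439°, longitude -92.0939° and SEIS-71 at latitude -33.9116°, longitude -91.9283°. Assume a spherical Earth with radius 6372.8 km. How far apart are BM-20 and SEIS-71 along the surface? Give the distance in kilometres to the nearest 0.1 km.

Δφ = 0.0323°,  Δλ = 0.1656°
a = sin²(Δφ/2) + cos φ₁ cos φ₂ sin²(Δλ/2) = 0.000002
c = 2·arcsin(√a) = 0.002464 rad = 0.1412°
d = R·c = 6372.8 × 0.002464 = 15.7 km

15.7 km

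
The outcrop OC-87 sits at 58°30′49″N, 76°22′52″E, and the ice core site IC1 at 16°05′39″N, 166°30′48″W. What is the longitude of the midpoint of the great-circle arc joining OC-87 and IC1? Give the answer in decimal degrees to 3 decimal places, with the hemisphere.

160.737°E

OC-87: φ = +58.51361°, λ = +76.38111°
IC1: φ = +16.09417°, λ = -166.51333°
Bx = cos φ₂ cos Δλ = -0.437774,  By = cos φ₂ sin Δλ = 0.855281
φₘ = atan2(sin φ₁ + sin φ₂, √((cos φ₁ + Bx)² + By²)) = 52.74392°
λₘ = λ₁ + atan2(By, cos φ₁ + Bx) = 160.73724°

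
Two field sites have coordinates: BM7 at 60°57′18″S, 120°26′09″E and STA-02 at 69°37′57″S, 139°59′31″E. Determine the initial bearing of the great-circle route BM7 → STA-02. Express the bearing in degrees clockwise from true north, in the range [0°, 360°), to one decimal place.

145.3°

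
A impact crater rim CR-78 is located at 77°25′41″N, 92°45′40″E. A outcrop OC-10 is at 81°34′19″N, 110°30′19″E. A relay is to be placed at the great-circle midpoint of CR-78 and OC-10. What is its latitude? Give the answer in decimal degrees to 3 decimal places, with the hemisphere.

79.618°N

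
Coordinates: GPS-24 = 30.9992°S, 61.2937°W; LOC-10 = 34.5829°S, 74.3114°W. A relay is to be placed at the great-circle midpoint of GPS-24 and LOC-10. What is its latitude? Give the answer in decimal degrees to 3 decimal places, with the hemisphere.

Bx = cos φ₂ cos Δλ = 0.802147,  By = cos φ₂ sin Δλ = -0.185451
φₘ = atan2(sin φ₁ + sin φ₂, √((cos φ₁ + Bx)² + By²)) = -32.95989°
λₘ = λ₁ + atan2(By, cos φ₁ + Bx) = -67.67080°

32.960°S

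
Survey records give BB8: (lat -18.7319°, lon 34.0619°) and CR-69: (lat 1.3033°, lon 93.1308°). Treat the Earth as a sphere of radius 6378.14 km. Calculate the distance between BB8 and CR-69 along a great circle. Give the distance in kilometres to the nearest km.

6830 km

Δφ = 20.0352°,  Δλ = 59.0689°
a = sin²(Δφ/2) + cos φ₁ cos φ₂ sin²(Δλ/2) = 0.260325
c = 2·arcsin(√a) = 1.070882 rad = 61.3570°
d = R·c = 6378.14 × 1.070882 = 6830.2 km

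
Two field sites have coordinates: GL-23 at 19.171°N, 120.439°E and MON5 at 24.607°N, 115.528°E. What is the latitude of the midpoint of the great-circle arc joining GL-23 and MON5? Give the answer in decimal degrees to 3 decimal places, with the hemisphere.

21.907°N

Bx = cos φ₂ cos Δλ = 0.905848,  By = cos φ₂ sin Δλ = -0.077834
φₘ = atan2(sin φ₁ + sin φ₂, √((cos φ₁ + Bx)² + By²)) = 21.90721°
λₘ = λ₁ + atan2(By, cos φ₁ + Bx) = 118.03036°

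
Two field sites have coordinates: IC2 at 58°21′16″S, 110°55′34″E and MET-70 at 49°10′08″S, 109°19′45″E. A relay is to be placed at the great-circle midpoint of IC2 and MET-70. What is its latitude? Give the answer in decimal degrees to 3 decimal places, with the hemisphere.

53.764°S

IC2: φ = -58.35444°, λ = +110.92611°
MET-70: φ = -49.16889°, λ = +109.32917°
Bx = cos φ₂ cos Δλ = 0.653578,  By = cos φ₂ sin Δλ = -0.018221
φₘ = atan2(sin φ₁ + sin φ₂, √((cos φ₁ + Bx)² + By²)) = -53.76429°
λₘ = λ₁ + atan2(By, cos φ₁ + Bx) = 110.04012°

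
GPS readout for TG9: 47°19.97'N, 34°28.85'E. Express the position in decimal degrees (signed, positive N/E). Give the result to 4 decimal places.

lat: 47.3328° N → +47.3328°
lon: 34.4808° E → +34.4808°

+47.3328°, +34.4808°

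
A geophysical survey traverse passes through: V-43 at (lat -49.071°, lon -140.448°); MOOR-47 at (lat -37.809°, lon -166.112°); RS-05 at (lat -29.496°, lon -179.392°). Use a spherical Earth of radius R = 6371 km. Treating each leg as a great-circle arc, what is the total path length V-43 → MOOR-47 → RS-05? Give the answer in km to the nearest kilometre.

3939 km

V-43→MOOR-47: c = 0.377242 rad, d = 2403.41 km
MOOR-47→RS-05: c = 0.240981 rad, d = 1535.29 km
Total = 2403.41 + 1535.29 = 3938.70 km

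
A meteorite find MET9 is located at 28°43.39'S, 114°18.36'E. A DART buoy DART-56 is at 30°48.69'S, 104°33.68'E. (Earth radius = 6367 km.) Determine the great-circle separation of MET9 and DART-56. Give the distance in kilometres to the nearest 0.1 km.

967.8 km

MET9: φ = -28.72317°, λ = +114.30600°
DART-56: φ = -30.81150°, λ = +104.56133°
Δφ = -2.0883°,  Δλ = -9.7447°
a = sin²(Δφ/2) + cos φ₁ cos φ₂ sin²(Δλ/2) = 0.005766
c = 2·arcsin(√a) = 0.152009 rad = 8.7095°
d = R·c = 6367 × 0.152009 = 967.8 km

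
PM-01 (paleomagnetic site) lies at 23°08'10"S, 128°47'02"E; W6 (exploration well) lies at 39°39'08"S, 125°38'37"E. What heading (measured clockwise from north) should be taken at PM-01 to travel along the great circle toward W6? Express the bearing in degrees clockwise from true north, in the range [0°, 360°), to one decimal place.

188.4°

PM-01: φ = -23.13611°, λ = +128.78389°
W6: φ = -39.65222°, λ = +125.64361°
Δλ = -3.1403°
y = sin Δλ · cos φ₂ = -0.042177
x = cos φ₁ sin φ₂ − sin φ₁ cos φ₂ cos Δλ = -0.284739
θ = atan2(y, x) = -171.5742° → 188.4258° (mod 360°)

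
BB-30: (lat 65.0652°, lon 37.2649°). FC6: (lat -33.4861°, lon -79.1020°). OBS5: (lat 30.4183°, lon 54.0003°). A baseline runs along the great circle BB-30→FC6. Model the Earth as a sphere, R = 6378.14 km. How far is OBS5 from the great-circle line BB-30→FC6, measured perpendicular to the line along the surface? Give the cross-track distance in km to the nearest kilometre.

3313 km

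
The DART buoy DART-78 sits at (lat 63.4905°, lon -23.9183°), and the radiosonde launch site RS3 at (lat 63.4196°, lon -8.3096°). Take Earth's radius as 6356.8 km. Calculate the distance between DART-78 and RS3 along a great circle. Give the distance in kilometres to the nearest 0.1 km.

772.0 km

Δφ = -0.0709°,  Δλ = 15.6087°
a = sin²(Δφ/2) + cos φ₁ cos φ₂ sin²(Δλ/2) = 0.003683
c = 2·arcsin(√a) = 0.121451 rad = 6.9586°
d = R·c = 6356.8 × 0.121451 = 772.0 km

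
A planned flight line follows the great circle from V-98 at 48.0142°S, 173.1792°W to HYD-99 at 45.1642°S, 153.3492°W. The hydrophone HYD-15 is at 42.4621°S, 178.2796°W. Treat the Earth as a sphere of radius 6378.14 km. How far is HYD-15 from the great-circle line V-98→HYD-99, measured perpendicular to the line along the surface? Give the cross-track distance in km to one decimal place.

635.0 km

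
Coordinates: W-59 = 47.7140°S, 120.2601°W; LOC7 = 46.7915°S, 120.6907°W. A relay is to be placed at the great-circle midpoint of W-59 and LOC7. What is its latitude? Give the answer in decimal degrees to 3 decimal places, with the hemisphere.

Bx = cos φ₂ cos Δλ = 0.684636,  By = cos φ₂ sin Δλ = -0.005145
φₘ = atan2(sin φ₁ + sin φ₂, √((cos φ₁ + Bx)² + By²)) = -47.25295°
λₘ = λ₁ + atan2(By, cos φ₁ + Bx) = -120.47728°

47.253°S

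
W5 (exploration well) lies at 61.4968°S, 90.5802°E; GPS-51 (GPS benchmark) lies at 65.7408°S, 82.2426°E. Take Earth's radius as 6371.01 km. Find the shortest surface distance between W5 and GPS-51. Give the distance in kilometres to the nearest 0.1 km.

Δφ = -4.2440°,  Δλ = -8.3376°
a = sin²(Δφ/2) + cos φ₁ cos φ₂ sin²(Δλ/2) = 0.002407
c = 2·arcsin(√a) = 0.098165 rad = 5.6245°
d = R·c = 6371.01 × 0.098165 = 625.4 km

625.4 km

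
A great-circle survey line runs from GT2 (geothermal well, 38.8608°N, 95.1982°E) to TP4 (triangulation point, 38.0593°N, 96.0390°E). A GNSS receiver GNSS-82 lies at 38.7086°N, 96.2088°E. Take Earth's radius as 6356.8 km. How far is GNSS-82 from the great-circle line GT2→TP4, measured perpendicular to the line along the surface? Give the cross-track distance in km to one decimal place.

56.9 km

δ₁₃ = central angle GT2→GNSS-82 = 0.014003 rad  (haversine)
θ₁₃ = bearing GT2→GNSS-82 = 100.618°,  θ₁₂ = bearing GT2→TP4 = 140.337°
dₓₜ = R·arcsin(sin δ₁₃ · sin(θ₁₃ − θ₁₂)) = 6356.8·arcsin(0.01400·sin(-39.719°)) = -56.882 km
|dₓₜ| = 56.882 km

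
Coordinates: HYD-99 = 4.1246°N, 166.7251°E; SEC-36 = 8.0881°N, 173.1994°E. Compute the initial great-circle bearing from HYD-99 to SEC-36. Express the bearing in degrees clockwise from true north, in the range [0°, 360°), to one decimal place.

Δλ = 6.4743°
y = sin Δλ · cos φ₂ = 0.111636
x = cos φ₁ sin φ₂ − sin φ₁ cos φ₂ cos Δλ = 0.069575
θ = atan2(y, x) = 58.0675° → 58.0675° (mod 360°)

58.1°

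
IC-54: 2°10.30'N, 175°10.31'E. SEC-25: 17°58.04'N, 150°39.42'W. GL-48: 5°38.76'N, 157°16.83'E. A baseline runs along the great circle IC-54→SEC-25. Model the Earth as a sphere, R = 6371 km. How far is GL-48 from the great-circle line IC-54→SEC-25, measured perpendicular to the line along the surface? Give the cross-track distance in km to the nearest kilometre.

IC-54: φ = +2.17167°, λ = +175.17183°
SEC-25: φ = +17.96733°, λ = -150.65700°
GL-48: φ = +5.64600°, λ = +157.28050°
δ₁₃ = central angle IC-54→GL-48 = 0.317329 rad  (haversine)
θ₁₃ = bearing IC-54→GL-48 = 281.541°,  θ₁₂ = bearing IC-54→SEC-25 = 62.474°
dₓₜ = R·arcsin(sin δ₁₃ · sin(θ₁₃ − θ₁₂)) = 6371·arcsin(0.31203·sin(219.066°)) = -1261.056 km
|dₓₜ| = 1261.056 km

1261 km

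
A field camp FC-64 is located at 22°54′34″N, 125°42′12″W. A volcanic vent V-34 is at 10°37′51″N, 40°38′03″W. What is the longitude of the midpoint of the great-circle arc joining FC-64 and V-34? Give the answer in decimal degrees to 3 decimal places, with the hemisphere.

81.465°W

FC-64: φ = +22.90944°, λ = -125.70333°
V-34: φ = +10.63083°, λ = -40.63417°
Bx = cos φ₂ cos Δλ = 0.084478,  By = cos φ₂ sin Δλ = 0.979199
φₘ = atan2(sin φ₁ + sin φ₂, √((cos φ₁ + Bx)² + By²)) = 22.23367°
λₘ = λ₁ + atan2(By, cos φ₁ + Bx) = -81.46539°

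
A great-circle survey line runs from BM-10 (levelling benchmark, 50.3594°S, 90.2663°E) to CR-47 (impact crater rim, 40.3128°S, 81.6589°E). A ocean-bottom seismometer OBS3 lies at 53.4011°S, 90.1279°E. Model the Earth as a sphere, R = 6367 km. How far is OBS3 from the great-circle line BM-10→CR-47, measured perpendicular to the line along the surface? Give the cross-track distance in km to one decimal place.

δ₁₃ = central angle BM-10→OBS3 = 0.053109 rad  (haversine)
θ₁₃ = bearing BM-10→OBS3 = 181.555°,  θ₁₂ = bearing BM-10→CR-47 = 325.786°
dₓₜ = R·arcsin(sin δ₁₃ · sin(θ₁₃ − θ₁₂)) = 6367·arcsin(0.05308·sin(-144.231°)) = -197.588 km
|dₓₜ| = 197.588 km

197.6 km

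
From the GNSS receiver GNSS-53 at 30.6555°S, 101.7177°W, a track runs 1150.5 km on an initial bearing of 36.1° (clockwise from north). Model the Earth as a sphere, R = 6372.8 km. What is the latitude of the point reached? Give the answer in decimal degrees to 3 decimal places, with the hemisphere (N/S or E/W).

22.135°S

δ = d/R = 1150.5/6372.8 = 0.180533 rad
φ₂ = arcsin(sin φ₁ cos δ + cos φ₁ sin δ cos θ)
   = arcsin(-0.50987·0.98375 + 0.86025·0.17955·0.80799) = -22.13472°
λ₂ = λ₁ + atan2(sin θ sin δ cos φ₁, cos δ − sin φ₁ sin φ₂) = -95.15966°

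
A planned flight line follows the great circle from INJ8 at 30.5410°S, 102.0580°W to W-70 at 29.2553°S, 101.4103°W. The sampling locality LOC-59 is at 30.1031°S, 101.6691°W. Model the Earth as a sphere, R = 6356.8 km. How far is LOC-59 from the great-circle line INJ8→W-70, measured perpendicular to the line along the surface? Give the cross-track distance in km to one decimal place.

14.6 km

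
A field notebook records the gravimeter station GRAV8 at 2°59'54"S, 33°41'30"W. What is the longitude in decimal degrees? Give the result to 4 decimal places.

33° + 41′/60 + 30″/3600 = 33 + 0.68333 + 0.00833 = 33.6917°

33.6917°W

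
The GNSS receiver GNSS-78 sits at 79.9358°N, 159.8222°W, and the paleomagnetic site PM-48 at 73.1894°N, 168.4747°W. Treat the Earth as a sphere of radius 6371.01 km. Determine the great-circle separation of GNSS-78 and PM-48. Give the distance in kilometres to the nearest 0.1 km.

780.7 km

Δφ = -6.7464°,  Δλ = -8.6525°
a = sin²(Δφ/2) + cos φ₁ cos φ₂ sin²(Δλ/2) = 0.003750
c = 2·arcsin(√a) = 0.122546 rad = 7.0214°
d = R·c = 6371.01 × 0.122546 = 780.7 km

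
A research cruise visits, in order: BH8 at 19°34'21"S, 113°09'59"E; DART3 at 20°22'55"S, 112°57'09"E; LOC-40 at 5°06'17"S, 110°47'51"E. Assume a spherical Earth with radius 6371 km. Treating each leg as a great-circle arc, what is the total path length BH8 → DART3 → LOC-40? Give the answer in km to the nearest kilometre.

1807 km

BH8: φ = -19.57250°, λ = +113.16639°
DART3: φ = -20.38194°, λ = +112.95250°
LOC-40: φ = -5.10472°, λ = +110.79750°
BH8→DART3: c = 0.014557 rad, d = 92.74 km
DART3→LOC-40: c = 0.269133 rad, d = 1714.64 km
Total = 92.74 + 1714.64 = 1807.38 km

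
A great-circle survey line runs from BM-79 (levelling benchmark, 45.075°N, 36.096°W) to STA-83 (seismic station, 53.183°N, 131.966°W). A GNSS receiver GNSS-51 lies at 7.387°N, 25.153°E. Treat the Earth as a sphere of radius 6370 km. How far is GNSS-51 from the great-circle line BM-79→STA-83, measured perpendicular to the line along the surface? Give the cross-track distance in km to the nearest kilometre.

2962 km

δ₁₃ = central angle BM-79→GNSS-51 = 1.128641 rad  (haversine)
θ₁₃ = bearing BM-79→GNSS-51 = 105.856°,  θ₁₂ = bearing BM-79→STA-83 = 315.600°
dₓₜ = R·arcsin(sin δ₁₃ · sin(θ₁₃ − θ₁₂)) = 6370·arcsin(0.90383·sin(-209.744°)) = 2961.950 km
|dₓₜ| = 2961.950 km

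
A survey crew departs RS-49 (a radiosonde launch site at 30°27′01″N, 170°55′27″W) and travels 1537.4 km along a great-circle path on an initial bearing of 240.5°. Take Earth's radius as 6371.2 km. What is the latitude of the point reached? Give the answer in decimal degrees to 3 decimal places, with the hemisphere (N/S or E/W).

RS-49: φ = +30.45028°, λ = -170.92417°
δ = d/R = 1537.4/6371.2 = 0.241305 rad
φ₂ = arcsin(sin φ₁ cos δ + cos φ₁ sin δ cos θ)
   = arcsin(0.50679·0.97103 + 0.86207·0.23897·-0.49242) = 22.99581°
λ₂ = λ₁ + atan2(sin θ sin δ cos φ₁, cos δ − sin φ₁ sin φ₂) = 176.01746°

22.996°N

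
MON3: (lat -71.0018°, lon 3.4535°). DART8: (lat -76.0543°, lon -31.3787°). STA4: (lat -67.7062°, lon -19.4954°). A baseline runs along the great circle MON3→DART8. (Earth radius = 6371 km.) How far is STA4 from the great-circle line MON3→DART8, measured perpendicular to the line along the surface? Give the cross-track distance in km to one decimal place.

781.4 km

δ₁₃ = central angle MON3→STA4 = 0.151327 rad  (haversine)
θ₁₃ = bearing MON3→STA4 = 281.129°,  θ₁₂ = bearing MON3→DART8 = 226.882°
dₓₜ = R·arcsin(sin δ₁₃ · sin(θ₁₃ − θ₁₂)) = 6371·arcsin(0.15075·sin(54.247°)) = 781.389 km
|dₓₜ| = 781.389 km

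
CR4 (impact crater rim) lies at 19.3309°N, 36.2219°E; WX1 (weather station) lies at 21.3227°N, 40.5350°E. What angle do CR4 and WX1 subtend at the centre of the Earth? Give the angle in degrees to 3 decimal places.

Δφ = 1.9918°,  Δλ = 4.3131°
a = sin²(Δφ/2) + cos φ₁ cos φ₂ sin²(Δλ/2) = 0.001547
c = 2·arcsin(√a) = 0.078679 rad = 4.5080°

4.508°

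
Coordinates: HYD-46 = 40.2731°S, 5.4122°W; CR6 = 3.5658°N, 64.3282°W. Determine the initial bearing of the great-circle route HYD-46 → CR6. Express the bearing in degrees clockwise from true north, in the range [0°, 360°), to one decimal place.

Δλ = -58.9160°
y = sin Δλ · cos φ₂ = -0.854753
x = cos φ₁ sin φ₂ − sin φ₁ cos φ₂ cos Δλ = 0.380556
θ = atan2(y, x) = -66.0003° → 293.9997° (mod 360°)

294.0°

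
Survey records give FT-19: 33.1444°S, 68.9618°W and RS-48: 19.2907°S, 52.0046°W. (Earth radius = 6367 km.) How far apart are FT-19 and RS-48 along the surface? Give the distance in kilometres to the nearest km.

2280 km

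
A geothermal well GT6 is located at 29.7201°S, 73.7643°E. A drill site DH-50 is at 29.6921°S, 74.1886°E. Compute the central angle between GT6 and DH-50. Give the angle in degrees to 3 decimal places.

0.370°

Δφ = 0.0280°,  Δλ = 0.4243°
a = sin²(Δφ/2) + cos φ₁ cos φ₂ sin²(Δλ/2) = 0.000010
c = 2·arcsin(√a) = 0.006451 rad = 0.3696°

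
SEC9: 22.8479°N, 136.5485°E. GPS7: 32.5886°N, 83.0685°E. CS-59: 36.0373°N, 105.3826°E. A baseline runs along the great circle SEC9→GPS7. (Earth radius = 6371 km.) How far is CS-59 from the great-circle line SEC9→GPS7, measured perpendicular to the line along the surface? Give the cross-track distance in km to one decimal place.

507.2 km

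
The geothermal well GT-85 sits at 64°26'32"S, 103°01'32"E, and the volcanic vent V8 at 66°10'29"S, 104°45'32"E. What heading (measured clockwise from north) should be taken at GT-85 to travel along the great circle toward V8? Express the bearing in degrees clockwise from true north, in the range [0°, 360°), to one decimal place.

GT-85: φ = -64.44222°, λ = +103.02556°
V8: φ = -66.17472°, λ = +104.75889°
Δλ = 1.7333°
y = sin Δλ · cos φ₂ = 0.012219
x = cos φ₁ sin φ₂ − sin φ₁ cos φ₂ cos Δλ = -0.030400
θ = atan2(y, x) = 158.1035° → 158.1035° (mod 360°)

158.1°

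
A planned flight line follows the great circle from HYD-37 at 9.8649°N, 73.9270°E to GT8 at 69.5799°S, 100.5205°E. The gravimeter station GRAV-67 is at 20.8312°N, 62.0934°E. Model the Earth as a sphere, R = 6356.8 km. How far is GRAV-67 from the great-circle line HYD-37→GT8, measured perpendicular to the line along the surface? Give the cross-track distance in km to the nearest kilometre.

δ₁₃ = central angle HYD-37→GRAV-67 = 0.275940 rad  (haversine)
θ₁₃ = bearing HYD-37→GRAV-67 = 315.293°,  θ₁₂ = bearing HYD-37→GT8 = 170.915°
dₓₜ = R·arcsin(sin δ₁₃ · sin(θ₁₃ − θ₁₂)) = 6356.8·arcsin(0.27245·sin(144.378°)) = 1013.017 km
|dₓₜ| = 1013.017 km

1013 km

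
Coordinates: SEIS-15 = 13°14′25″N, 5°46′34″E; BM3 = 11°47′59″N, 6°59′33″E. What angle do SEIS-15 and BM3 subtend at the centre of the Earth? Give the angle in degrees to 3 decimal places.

SEIS-15: φ = +13.24028°, λ = +5.77611°
BM3: φ = +11.79972°, λ = +6.99250°
Δφ = -1.4406°,  Δλ = 1.2164°
a = sin²(Δφ/2) + cos φ₁ cos φ₂ sin²(Δλ/2) = 0.000265
c = 2·arcsin(√a) = 0.032583 rad = 1.8669°

1.867°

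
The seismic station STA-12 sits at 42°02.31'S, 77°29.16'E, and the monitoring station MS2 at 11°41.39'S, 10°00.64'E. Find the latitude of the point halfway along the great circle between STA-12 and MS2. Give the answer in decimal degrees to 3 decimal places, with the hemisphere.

STA-12: φ = -42.03850°, λ = +77.48600°
MS2: φ = -11.68983°, λ = +10.01067°
Bx = cos φ₂ cos Δλ = 0.375136,  By = cos φ₂ sin Δλ = -0.904556
φₘ = atan2(sin φ₁ + sin φ₂, √((cos φ₁ + Bx)² + By²)) = -31.24010°
λₘ = λ₁ + atan2(By, cos φ₁ + Bx) = 38.50599°

31.240°S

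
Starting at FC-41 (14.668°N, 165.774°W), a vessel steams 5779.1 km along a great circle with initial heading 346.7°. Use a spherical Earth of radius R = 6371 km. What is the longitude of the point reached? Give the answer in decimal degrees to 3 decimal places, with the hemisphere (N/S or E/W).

δ = d/R = 5779.1/6371 = 0.907095 rad
φ₂ = arcsin(sin φ₁ cos δ + cos φ₁ sin δ cos θ)
   = arcsin(0.25322·0.61604 + 0.96741·0.78772·0.97318) = 63.84405°
λ₂ = λ₁ + atan2(sin θ sin δ cos φ₁, cos δ − sin φ₁ sin φ₂) = 169.95279°

169.953°E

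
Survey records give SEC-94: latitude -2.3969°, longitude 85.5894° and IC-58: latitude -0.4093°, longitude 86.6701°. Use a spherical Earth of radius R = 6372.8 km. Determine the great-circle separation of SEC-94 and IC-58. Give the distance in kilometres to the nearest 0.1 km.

251.6 km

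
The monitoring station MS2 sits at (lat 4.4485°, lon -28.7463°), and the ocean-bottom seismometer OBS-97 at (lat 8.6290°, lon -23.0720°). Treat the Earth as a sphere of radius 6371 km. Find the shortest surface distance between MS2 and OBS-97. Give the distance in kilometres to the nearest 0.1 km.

780.3 km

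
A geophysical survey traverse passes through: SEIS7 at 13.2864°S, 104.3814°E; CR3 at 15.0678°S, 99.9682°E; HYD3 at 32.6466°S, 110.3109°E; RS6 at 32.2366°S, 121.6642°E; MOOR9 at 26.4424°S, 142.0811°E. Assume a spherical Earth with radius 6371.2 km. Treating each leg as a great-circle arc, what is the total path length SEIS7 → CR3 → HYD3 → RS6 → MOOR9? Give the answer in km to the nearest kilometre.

SEIS7→CR3: c = 0.080888 rad, d = 515.36 km
CR3→HYD3: c = 0.347898 rad, d = 2216.53 km
HYD3→RS6: c = 0.167302 rad, d = 1065.91 km
RS6→MOOR9: c = 0.326057 rad, d = 2077.37 km
Total = 515.36 + 2216.53 + 1065.91 + 2077.37 = 5875.17 km

5875 km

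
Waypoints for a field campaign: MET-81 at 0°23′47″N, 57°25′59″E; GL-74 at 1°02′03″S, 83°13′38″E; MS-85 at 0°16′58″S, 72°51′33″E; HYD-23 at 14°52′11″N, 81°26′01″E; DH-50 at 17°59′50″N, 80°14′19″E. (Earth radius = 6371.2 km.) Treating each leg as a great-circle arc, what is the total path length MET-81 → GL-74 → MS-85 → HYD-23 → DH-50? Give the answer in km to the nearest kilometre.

MET-81: φ = +0.39639°, λ = +57.43306°
GL-74: φ = -1.03417°, λ = +83.22722°
MS-85: φ = -0.28278°, λ = +72.85917°
HYD-23: φ = +14.86972°, λ = +81.43361°
DH-50: φ = +17.99722°, λ = +80.23861°
MET-81→GL-74: c = 0.450866 rad, d = 2872.56 km
GL-74→MS-85: c = 0.181418 rad, d = 1155.85 km
MS-85→HYD-23: c = 0.303049 rad, d = 1930.79 km
HYD-23→DH-50: c = 0.058134 rad, d = 370.39 km
Total = 2872.56 + 1155.85 + 1930.79 + 370.39 = 6329.58 km

6330 km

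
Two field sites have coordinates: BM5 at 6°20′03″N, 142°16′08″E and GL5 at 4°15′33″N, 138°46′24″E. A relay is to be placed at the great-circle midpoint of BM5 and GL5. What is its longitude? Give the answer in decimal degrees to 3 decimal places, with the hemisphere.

BM5: φ = +6.33417°, λ = +142.26889°
GL5: φ = +4.25917°, λ = +138.77333°
Bx = cos φ₂ cos Δλ = 0.995383,  By = cos φ₂ sin Δλ = -0.060803
φₘ = atan2(sin φ₁ + sin φ₂, √((cos φ₁ + Bx)² + By²)) = 5.29912°
λₘ = λ₁ + atan2(By, cos φ₁ + Bx) = 140.51818°

140.518°E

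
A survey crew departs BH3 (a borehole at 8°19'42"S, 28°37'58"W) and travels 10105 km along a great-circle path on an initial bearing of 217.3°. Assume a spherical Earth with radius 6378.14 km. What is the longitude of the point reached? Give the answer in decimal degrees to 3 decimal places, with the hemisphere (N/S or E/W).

130.614°W

BH3: φ = -8.32833°, λ = -28.63278°
δ = d/R = 10105/6378.14 = 1.584318 rad
φ₂ = arcsin(sin φ₁ cos δ + cos φ₁ sin δ cos θ)
   = arcsin(-0.14485·-0.01352 + 0.98945·0.99991·-0.79547) = -51.72570°
λ₂ = λ₁ + atan2(sin θ sin δ cos φ₁, cos δ − sin φ₁ sin φ₂) = -130.61410°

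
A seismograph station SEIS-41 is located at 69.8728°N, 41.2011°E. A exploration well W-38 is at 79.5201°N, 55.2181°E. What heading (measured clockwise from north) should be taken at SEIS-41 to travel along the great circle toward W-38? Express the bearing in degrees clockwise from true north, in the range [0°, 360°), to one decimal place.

Δλ = 14.0170°
y = sin Δλ · cos φ₂ = 0.044056
x = cos φ₁ sin φ₂ − sin φ₁ cos φ₂ cos Δλ = 0.172668
θ = atan2(y, x) = 14.3135° → 14.3135° (mod 360°)

14.3°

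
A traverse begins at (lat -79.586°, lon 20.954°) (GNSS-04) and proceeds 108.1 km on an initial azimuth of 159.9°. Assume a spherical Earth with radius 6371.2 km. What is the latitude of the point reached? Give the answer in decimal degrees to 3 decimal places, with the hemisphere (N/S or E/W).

δ = d/R = 108.1/6371.2 = 0.016967 rad
φ₂ = arcsin(sin φ₁ cos δ + cos φ₁ sin δ cos θ)
   = arcsin(-0.98353·0.99986 + 0.18076·0.01697·-0.93909) = -80.49312°
λ₂ = λ₁ + atan2(sin θ sin δ cos φ₁, cos δ − sin φ₁ sin φ₂) = 22.97704°

80.493°S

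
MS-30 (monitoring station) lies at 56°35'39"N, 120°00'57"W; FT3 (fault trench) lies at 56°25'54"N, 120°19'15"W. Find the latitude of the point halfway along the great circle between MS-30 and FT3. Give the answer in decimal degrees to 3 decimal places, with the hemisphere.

56.513°N

MS-30: φ = +56.59417°, λ = -120.01583°
FT3: φ = +56.43167°, λ = -120.32083°
Bx = cos φ₂ cos Δλ = 0.552923,  By = cos φ₂ sin Δλ = -0.002943
φₘ = atan2(sin φ₁ + sin φ₂, √((cos φ₁ + Bx)² + By²)) = 56.51301°
λₘ = λ₁ + atan2(By, cos φ₁ + Bx) = -120.16866°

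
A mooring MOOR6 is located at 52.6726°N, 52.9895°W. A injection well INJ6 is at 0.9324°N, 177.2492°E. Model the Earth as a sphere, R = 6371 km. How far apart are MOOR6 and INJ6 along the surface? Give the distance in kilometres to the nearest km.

12455 km

Δφ = -51.7402°,  Δλ = -129.7613°
a = sin²(Δφ/2) + cos φ₁ cos φ₂ sin²(Δλ/2) = 0.687418
c = 2·arcsin(√a) = 1.955017 rad = 112.0142°
d = R·c = 6371 × 1.955017 = 12455.4 km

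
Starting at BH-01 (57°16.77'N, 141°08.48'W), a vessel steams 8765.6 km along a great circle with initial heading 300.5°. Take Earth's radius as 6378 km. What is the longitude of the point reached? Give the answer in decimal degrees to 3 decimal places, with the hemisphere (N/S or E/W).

108.518°E

BH-01: φ = +57.27950°, λ = -141.14133°
δ = d/R = 8765.6/6378 = 1.374349 rad
φ₂ = arcsin(sin φ₁ cos δ + cos φ₁ sin δ cos θ)
   = arcsin(0.84132·0.19519 + 0.54054·0.98077·0.50754) = 25.67603°
λ₂ = λ₁ + atan2(sin θ sin δ cos φ₁, cos δ − sin φ₁ sin φ₂) = 108.51777°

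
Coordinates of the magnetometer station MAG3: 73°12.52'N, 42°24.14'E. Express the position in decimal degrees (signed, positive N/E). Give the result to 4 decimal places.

+73.2087°, +42.4023°

lat: 73.2087° N → +73.2087°
lon: 42.4023° E → +42.4023°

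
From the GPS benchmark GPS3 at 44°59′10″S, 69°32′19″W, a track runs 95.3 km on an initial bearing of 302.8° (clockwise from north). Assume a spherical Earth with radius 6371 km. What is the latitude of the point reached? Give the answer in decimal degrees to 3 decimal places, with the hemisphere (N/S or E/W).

GPS3: φ = -44.98611°, λ = -69.53861°
δ = d/R = 95.3/6371 = 0.014958 rad
φ₂ = arcsin(sin φ₁ cos δ + cos φ₁ sin δ cos θ)
   = arcsin(-0.70694·0.99989 + 0.70728·0.01496·0.54171) = -44.51736°
λ₂ = λ₁ + atan2(sin θ sin δ cos φ₁, cos δ − sin φ₁ sin φ₂) = -70.54897°

44.517°S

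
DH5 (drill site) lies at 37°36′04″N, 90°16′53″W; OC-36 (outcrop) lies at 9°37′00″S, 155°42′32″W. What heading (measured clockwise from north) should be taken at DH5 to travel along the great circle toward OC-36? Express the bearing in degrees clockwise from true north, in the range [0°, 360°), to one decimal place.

DH5: φ = +37.60111°, λ = -90.28139°
OC-36: φ = -9.61667°, λ = -155.70889°
Δλ = -65.4275°
y = sin Δλ · cos φ₂ = -0.896656
x = cos φ₁ sin φ₂ − sin φ₁ cos φ₂ cos Δλ = -0.382521
θ = atan2(y, x) = -113.1035° → 246.8965° (mod 360°)

246.9°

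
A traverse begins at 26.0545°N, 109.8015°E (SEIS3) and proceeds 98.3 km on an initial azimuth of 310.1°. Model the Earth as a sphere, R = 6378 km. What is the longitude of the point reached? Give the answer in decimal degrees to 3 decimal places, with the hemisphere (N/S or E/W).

δ = d/R = 98.3/6378 = 0.015412 rad
φ₂ = arcsin(sin φ₁ cos δ + cos φ₁ sin δ cos θ)
   = arcsin(0.43923·0.99988 + 0.89838·0.01541·0.64412) = 26.62133°
λ₂ = λ₁ + atan2(sin θ sin δ cos φ₁, cos δ − sin φ₁ sin φ₂) = 109.04593°

109.046°E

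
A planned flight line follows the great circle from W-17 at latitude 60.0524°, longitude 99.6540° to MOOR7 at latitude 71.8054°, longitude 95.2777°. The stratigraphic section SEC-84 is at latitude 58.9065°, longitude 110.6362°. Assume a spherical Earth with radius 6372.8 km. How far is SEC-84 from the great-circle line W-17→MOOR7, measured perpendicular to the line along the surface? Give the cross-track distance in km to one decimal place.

δ₁₃ = central angle W-17→SEC-84 = 0.099252 rad  (haversine)
θ₁₃ = bearing W-17→SEC-84 = 96.841°,  θ₁₂ = bearing W-17→MOOR7 = 353.354°
dₓₜ = R·arcsin(sin δ₁₃ · sin(θ₁₃ − θ₁₂)) = 6372.8·arcsin(0.09909·sin(-256.513°)) = 615.011 km
|dₓₜ| = 615.011 km

615.0 km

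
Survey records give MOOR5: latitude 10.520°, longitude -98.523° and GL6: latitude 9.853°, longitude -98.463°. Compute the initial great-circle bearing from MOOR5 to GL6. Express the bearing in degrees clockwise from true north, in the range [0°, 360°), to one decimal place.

Δλ = 0.0600°
y = sin Δλ · cos φ₂ = 0.001032
x = cos φ₁ sin φ₂ − sin φ₁ cos φ₂ cos Δλ = -0.011641
θ = atan2(y, x) = 174.9351° → 174.9351° (mod 360°)

174.9°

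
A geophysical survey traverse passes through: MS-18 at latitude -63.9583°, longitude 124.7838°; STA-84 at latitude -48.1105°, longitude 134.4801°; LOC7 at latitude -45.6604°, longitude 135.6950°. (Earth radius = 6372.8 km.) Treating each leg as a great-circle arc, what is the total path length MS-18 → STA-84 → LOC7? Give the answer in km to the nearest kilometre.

2146 km

MS-18→STA-84: c = 0.291538 rad, d = 1857.92 km
STA-84→LOC7: c = 0.045150 rad, d = 287.73 km
Total = 1857.92 + 287.73 = 2145.64 km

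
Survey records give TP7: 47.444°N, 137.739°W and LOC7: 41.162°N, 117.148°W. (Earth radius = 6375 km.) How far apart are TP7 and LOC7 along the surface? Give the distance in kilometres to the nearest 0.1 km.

1775.5 km

Δφ = -6.2820°,  Δλ = 20.5910°
a = sin²(Δφ/2) + cos φ₁ cos φ₂ sin²(Δλ/2) = 0.019266
c = 2·arcsin(√a) = 0.278505 rad = 15.9572°
d = R·c = 6375 × 0.278505 = 1775.5 km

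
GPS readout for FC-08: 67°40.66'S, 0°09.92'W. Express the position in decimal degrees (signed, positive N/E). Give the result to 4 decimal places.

lat: 67.6777° S → -67.6777°
lon: 0.1653° W → -0.1653°

-67.6777°, -0.1653°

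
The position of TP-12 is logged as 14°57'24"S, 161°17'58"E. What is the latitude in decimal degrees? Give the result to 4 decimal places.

14.9567°S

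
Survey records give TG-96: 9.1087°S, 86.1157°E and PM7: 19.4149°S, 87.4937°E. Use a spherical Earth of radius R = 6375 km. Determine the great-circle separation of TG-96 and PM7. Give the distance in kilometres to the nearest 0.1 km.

1156.3 km

Δφ = -10.3062°,  Δλ = 1.3780°
a = sin²(Δφ/2) + cos φ₁ cos φ₂ sin²(Δλ/2) = 0.008202
c = 2·arcsin(√a) = 0.181376 rad = 10.3921°
d = R·c = 6375 × 0.181376 = 1156.3 km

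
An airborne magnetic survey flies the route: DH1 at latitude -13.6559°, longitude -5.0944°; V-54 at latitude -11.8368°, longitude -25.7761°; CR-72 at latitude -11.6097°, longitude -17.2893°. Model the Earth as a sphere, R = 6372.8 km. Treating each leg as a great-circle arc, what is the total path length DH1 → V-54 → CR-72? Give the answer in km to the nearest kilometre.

DH1→V-54: c = 0.353386 rad, d = 2252.06 km
V-54→CR-72: c = 0.145081 rad, d = 924.57 km
Total = 2252.06 + 924.57 = 3176.63 km

3177 km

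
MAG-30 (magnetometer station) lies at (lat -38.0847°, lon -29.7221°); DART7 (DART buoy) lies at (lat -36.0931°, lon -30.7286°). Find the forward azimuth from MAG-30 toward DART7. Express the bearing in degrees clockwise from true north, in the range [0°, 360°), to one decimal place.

337.7°

Δλ = -1.0065°
y = sin Δλ · cos φ₂ = -0.014194
x = cos φ₁ sin φ₂ − sin φ₁ cos φ₂ cos Δλ = 0.034676
θ = atan2(y, x) = -22.2612° → 337.7388° (mod 360°)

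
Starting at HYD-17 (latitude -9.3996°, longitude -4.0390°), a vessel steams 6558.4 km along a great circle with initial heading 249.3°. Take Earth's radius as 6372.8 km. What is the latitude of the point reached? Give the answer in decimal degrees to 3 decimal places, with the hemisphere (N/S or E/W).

δ = d/R = 6558.4/6372.8 = 1.029124 rad
φ₂ = arcsin(sin φ₁ cos δ + cos φ₁ sin δ cos θ)
   = arcsin(-0.16332·0.51557 + 0.98657·0.85685·-0.35347) = -22.52024°
λ₂ = λ₁ + atan2(sin θ sin δ cos φ₁, cos δ − sin φ₁ sin φ₂) = -64.23146°

22.520°S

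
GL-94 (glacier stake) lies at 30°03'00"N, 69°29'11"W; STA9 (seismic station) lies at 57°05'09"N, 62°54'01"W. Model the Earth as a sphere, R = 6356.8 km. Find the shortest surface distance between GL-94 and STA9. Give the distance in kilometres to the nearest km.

GL-94: φ = +30.05000°, λ = -69.48639°
STA9: φ = +57.08583°, λ = -62.90028°
Δφ = 27.0358°,  Δλ = 6.5861°
a = sin²(Δφ/2) + cos φ₁ cos φ₂ sin²(Δλ/2) = 0.056191
c = 2·arcsin(√a) = 0.478648 rad = 27.4245°
d = R·c = 6356.8 × 0.478648 = 3042.7 km

3043 km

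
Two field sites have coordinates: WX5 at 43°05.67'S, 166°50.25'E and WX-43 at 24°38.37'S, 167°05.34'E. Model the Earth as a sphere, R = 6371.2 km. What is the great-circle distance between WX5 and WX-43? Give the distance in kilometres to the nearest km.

WX5: φ = -43.09450°, λ = +166.83750°
WX-43: φ = -24.63950°, λ = +167.08900°
Δφ = 18.4550°,  Δλ = 0.2515°
a = sin²(Δφ/2) + cos φ₁ cos φ₂ sin²(Δλ/2) = 0.025717
c = 2·arcsin(√a) = 0.322121 rad = 18.4562°
d = R·c = 6371.2 × 0.322121 = 2052.3 km

2052 km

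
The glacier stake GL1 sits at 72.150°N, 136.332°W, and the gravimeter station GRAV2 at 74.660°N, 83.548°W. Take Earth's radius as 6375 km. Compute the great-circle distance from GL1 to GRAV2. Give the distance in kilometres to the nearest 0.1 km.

1642.4 km

Δφ = 2.5100°,  Δλ = 52.7840°
a = sin²(Δφ/2) + cos φ₁ cos φ₂ sin²(Δλ/2) = 0.016502
c = 2·arcsin(√a) = 0.257634 rad = 14.7614°
d = R·c = 6375 × 0.257634 = 1642.4 km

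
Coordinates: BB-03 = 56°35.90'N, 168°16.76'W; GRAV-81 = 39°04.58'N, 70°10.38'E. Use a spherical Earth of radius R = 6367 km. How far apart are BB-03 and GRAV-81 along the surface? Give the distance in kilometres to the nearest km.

BB-03: φ = +56.59833°, λ = -168.27933°
GRAV-81: φ = +39.07633°, λ = +70.17300°
Δφ = -17.5220°,  Δλ = -121.5477°
a = sin²(Δφ/2) + cos φ₁ cos φ₂ sin²(Δλ/2) = 0.348679
c = 2·arcsin(√a) = 1.263333 rad = 72.3836°
d = R·c = 6367 × 1.263333 = 8043.6 km

8044 km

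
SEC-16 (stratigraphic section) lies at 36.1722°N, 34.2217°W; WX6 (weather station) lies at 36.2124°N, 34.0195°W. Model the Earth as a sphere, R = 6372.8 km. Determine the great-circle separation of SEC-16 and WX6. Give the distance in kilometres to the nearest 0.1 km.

18.7 km

Δφ = 0.0402°,  Δλ = 0.2022°
a = sin²(Δφ/2) + cos φ₁ cos φ₂ sin²(Δλ/2) = 0.000002
c = 2·arcsin(√a) = 0.002933 rad = 0.1681°
d = R·c = 6372.8 × 0.002933 = 18.7 km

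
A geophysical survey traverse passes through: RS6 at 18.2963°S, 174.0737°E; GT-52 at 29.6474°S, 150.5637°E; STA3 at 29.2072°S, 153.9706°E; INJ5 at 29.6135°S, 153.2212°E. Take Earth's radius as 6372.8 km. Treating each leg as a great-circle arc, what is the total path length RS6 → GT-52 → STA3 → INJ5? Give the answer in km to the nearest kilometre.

3114 km

RS6→GT-52: c = 0.422799 rad, d = 2694.41 km
GT-52→STA3: c = 0.052355 rad, d = 333.65 km
STA3→INJ5: c = 0.013420 rad, d = 85.53 km
Total = 2694.41 + 333.65 + 85.53 = 3113.58 km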